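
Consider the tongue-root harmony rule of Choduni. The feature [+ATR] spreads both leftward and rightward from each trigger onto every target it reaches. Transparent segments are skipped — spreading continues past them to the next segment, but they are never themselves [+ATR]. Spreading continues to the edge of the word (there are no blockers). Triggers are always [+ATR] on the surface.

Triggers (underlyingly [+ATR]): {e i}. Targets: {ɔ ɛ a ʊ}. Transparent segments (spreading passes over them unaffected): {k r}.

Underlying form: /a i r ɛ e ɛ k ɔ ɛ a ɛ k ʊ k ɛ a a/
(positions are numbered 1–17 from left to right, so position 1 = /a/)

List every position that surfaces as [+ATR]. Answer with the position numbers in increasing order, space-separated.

1 2 4 5 6 8 9 10 11 13 15 16 17

From /i/ at 2 rightward: 3 /r/ transparent; 4 /ɛ/ → [+ATR]; 5 /e/ is itself a trigger — this domain ends here.
From /i/ at 2 leftward: 1 /a/ → [+ATR]; word edge.
From /e/ at 5 rightward: 6 /ɛ/ → [+ATR]; 7 /k/ transparent; 8 /ɔ/ → [+ATR]; 9 /ɛ/ → [+ATR]; 10 /a/ → [+ATR]; 11 /ɛ/ → [+ATR]; 12 /k/ transparent; 13 /ʊ/ → [+ATR]; 14 /k/ transparent; 15 /ɛ/ → [+ATR]; 16 /a/ → [+ATR]; 17 /a/ → [+ATR]; word edge.
From /e/ at 5 leftward: 4 /ɛ/ → [+ATR]; 3 /r/ transparent; 2 /i/ is itself a trigger — this domain ends here.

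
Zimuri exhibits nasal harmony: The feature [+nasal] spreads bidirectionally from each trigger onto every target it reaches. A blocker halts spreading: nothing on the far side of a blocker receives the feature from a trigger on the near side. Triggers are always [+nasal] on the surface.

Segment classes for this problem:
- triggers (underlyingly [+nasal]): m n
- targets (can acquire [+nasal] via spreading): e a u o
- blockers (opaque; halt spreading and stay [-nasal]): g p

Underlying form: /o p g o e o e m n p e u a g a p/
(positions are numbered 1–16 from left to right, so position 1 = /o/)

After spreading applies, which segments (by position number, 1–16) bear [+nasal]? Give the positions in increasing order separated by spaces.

From /m/ at 8 rightward: 9 /n/ is itself a trigger — this domain ends here.
From /m/ at 8 leftward: 7 /e/ → [+nasal]; 6 /o/ → [+nasal]; 5 /e/ → [+nasal]; 4 /o/ → [+nasal]; 3 /g/ blocks.
From /n/ at 9 rightward: 10 /p/ blocks.
From /n/ at 9 leftward: 8 /m/ is itself a trigger — this domain ends here.
Targets with no active source: positions 1 11 12 13 15 stay [-nasal].

4 5 6 7 8 9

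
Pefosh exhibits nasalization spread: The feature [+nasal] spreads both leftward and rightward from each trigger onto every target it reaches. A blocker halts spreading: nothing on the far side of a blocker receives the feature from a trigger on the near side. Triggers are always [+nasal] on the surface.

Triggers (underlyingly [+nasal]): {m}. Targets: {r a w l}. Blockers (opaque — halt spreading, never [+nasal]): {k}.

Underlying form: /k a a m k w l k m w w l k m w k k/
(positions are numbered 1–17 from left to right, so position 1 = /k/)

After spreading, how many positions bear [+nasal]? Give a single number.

9

From /m/ at 4 rightward: 5 /k/ blocks.
From /m/ at 4 leftward: 3 /a/ → [+nasal]; 2 /a/ → [+nasal]; 1 /k/ blocks.
From /m/ at 9 rightward: 10 /w/ → [+nasal]; 11 /w/ → [+nasal]; 12 /l/ → [+nasal]; 13 /k/ blocks.
From /m/ at 9 leftward: 8 /k/ blocks.
From /m/ at 14 rightward: 15 /w/ → [+nasal]; 16 /k/ blocks.
From /m/ at 14 leftward: 13 /k/ blocks.
Targets with no active source: positions 6 7 stay [-nasal].
[+nasal] positions on the surface: 2 3 4 9 10 11 12 14 15.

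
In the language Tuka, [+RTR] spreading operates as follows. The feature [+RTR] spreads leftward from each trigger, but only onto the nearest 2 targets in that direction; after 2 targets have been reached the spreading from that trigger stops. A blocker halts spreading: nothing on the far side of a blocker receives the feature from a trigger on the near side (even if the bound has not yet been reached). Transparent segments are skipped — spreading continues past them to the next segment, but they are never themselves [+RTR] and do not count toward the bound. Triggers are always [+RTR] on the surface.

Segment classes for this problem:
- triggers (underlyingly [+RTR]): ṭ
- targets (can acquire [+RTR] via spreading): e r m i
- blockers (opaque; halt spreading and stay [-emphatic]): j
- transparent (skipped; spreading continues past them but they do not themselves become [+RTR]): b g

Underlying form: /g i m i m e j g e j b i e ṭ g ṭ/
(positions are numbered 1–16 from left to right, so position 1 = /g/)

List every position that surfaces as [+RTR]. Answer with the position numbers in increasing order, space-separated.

12 13 14 16

From /ṭ/ at 14 leftward: 13 /e/ → [+RTR]; 12 /i/ → [+RTR]; bound reached.
From /ṭ/ at 16 leftward: 15 /g/ transparent; 14 /ṭ/ is itself a trigger — this domain ends here.
Targets with no active source: positions 2 3 4 5 6 9 stay [-emphatic].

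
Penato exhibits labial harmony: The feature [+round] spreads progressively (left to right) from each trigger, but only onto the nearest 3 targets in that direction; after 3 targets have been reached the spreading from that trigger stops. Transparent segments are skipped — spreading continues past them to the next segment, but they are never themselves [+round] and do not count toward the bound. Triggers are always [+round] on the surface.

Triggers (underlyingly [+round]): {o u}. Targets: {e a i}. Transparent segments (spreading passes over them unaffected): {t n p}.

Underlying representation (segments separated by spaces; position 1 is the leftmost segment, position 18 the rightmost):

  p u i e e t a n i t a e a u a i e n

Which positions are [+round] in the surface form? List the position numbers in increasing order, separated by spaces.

From /u/ at 2 rightward: 3 /i/ → [+round]; 4 /e/ → [+round]; 5 /e/ → [+round]; bound reached.
From /u/ at 14 rightward: 15 /a/ → [+round]; 16 /i/ → [+round]; 17 /e/ → [+round]; bound reached.
Targets with no active source: positions 7 9 11 12 13 stay [-round].

2 3 4 5 14 15 16 17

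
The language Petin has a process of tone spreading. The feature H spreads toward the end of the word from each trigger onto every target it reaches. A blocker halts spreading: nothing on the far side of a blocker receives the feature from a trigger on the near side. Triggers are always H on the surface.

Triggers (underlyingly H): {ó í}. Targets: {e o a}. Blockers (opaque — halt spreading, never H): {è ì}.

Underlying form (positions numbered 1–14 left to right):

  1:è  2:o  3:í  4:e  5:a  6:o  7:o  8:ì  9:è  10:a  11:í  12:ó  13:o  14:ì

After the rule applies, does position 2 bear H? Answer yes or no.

From /í/ at 3 rightward: 4 /e/ → H; 5 /a/ → H; 6 /o/ → H; 7 /o/ → H; 8 /ì/ blocks.
From /í/ at 11 rightward: 12 /ó/ is itself a trigger — this domain ends here.
From /ó/ at 12 rightward: 13 /o/ → H; 14 /ì/ blocks.
Targets with no active source: positions 2 10 stay [-high tone].
H positions on the surface: 3 4 5 6 7 11 12 13.

no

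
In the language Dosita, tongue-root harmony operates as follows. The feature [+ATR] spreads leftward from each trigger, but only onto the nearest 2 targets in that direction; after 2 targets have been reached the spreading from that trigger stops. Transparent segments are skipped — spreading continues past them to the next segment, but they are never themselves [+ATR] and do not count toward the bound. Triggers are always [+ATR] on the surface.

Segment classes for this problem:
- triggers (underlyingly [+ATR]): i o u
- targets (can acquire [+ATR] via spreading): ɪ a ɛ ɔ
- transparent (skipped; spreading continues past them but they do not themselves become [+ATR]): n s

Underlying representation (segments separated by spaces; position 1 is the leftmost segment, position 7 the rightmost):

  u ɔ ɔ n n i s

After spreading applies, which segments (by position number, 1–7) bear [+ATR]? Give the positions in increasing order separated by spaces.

1 2 3 6

From /u/ at 1 leftward: word edge.
From /i/ at 6 leftward: 5 /n/ transparent; 4 /n/ transparent; 3 /ɔ/ → [+ATR]; 2 /ɔ/ → [+ATR]; bound reached.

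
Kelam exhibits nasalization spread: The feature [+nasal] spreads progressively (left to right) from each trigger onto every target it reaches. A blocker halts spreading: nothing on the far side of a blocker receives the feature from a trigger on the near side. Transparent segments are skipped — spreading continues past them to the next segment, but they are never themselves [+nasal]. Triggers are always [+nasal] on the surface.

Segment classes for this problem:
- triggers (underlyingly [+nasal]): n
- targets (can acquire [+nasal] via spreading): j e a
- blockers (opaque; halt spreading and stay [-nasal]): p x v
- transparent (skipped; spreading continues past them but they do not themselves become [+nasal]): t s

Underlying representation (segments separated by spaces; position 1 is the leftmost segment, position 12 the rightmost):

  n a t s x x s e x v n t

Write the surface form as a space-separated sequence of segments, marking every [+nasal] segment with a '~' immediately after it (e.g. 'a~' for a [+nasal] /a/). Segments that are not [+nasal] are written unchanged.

n~ a~ t s x x s e x v n~ t

From /n/ at 1 rightward: 2 /a/ → [+nasal]; 3 /t/ transparent; 4 /s/ transparent; 5 /x/ blocks.
From /n/ at 11 rightward: 12 /t/ transparent; word edge.
Target with no active source: position 8 stays [-nasal].
[+nasal] positions on the surface: 1 2 11.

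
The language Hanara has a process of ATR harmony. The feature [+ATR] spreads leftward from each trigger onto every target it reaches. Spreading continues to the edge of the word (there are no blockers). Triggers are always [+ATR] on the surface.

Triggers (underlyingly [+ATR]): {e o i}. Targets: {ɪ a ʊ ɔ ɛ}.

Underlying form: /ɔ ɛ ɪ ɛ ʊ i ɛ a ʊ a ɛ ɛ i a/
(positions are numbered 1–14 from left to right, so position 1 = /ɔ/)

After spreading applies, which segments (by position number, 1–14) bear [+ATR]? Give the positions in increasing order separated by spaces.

From /i/ at 6 leftward: 5 /ʊ/ → [+ATR]; 4 /ɛ/ → [+ATR]; 3 /ɪ/ → [+ATR]; 2 /ɛ/ → [+ATR]; 1 /ɔ/ → [+ATR]; word edge.
From /i/ at 13 leftward: 12 /ɛ/ → [+ATR]; 11 /ɛ/ → [+ATR]; 10 /a/ → [+ATR]; 9 /ʊ/ → [+ATR]; 8 /a/ → [+ATR]; 7 /ɛ/ → [+ATR]; 6 /i/ is itself a trigger — this domain ends here.
Target with no active source: position 14 stays [-ATR].

1 2 3 4 5 6 7 8 9 10 11 12 13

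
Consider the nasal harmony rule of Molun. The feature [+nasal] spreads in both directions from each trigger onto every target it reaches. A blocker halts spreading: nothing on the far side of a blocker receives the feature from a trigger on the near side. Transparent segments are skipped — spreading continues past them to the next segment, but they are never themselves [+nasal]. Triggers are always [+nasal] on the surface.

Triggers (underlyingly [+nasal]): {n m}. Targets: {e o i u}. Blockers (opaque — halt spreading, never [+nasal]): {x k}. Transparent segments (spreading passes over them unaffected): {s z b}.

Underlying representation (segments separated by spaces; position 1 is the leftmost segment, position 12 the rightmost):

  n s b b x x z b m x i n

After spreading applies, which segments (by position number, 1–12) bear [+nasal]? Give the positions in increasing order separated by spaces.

From /n/ at 1 rightward: 2 /s/ transparent; 3 /b/ transparent; 4 /b/ transparent; 5 /x/ blocks.
From /n/ at 1 leftward: word edge.
From /m/ at 9 rightward: 10 /x/ blocks.
From /m/ at 9 leftward: 8 /b/ transparent; 7 /z/ transparent; 6 /x/ blocks.
From /n/ at 12 rightward: word edge.
From /n/ at 12 leftward: 11 /i/ → [+nasal]; 10 /x/ blocks.

1 9 11 12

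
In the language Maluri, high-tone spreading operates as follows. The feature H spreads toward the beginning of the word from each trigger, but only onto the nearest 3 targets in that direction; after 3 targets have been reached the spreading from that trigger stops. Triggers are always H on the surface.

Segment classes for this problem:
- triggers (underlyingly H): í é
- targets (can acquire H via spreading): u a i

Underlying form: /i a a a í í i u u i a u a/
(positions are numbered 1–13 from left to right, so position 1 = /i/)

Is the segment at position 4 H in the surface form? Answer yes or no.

yes

From /í/ at 5 leftward: 4 /a/ → H; 3 /a/ → H; 2 /a/ → H; bound reached.
From /í/ at 6 leftward: 5 /í/ is itself a trigger — this domain ends here.
Targets with no active source: positions 1 7 8 9 10 11 12 13 stay [-high tone].
H positions on the surface: 2 3 4 5 6.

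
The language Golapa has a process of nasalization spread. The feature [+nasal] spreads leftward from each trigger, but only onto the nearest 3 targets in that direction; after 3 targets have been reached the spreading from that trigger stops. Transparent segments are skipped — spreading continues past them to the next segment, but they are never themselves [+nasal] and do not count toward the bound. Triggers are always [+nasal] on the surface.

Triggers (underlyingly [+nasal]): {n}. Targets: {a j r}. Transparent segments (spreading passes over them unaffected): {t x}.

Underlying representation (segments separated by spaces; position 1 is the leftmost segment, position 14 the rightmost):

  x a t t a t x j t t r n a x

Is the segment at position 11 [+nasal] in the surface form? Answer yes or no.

yes

From /n/ at 12 leftward: 11 /r/ → [+nasal]; 10 /t/ transparent; 9 /t/ transparent; 8 /j/ → [+nasal]; 7 /x/ transparent; 6 /t/ transparent; 5 /a/ → [+nasal]; bound reached.
Targets with no active source: positions 2 13 stay [-nasal].
[+nasal] positions on the surface: 5 8 11 12.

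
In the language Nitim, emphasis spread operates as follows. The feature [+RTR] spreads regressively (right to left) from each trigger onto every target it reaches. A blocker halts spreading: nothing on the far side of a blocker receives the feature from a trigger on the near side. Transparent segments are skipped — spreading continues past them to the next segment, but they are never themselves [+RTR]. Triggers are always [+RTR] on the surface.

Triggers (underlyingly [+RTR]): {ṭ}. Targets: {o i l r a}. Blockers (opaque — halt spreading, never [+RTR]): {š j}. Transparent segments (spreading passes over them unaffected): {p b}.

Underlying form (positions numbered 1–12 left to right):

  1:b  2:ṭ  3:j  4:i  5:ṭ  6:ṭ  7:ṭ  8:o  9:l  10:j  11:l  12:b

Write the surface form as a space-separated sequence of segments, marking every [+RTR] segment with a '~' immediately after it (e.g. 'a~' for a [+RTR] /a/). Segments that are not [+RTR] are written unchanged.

From /ṭ/ at 2 leftward: 1 /b/ transparent; word edge.
From /ṭ/ at 5 leftward: 4 /i/ → [+RTR]; 3 /j/ blocks.
From /ṭ/ at 6 leftward: 5 /ṭ/ is itself a trigger — this domain ends here.
From /ṭ/ at 7 leftward: 6 /ṭ/ is itself a trigger — this domain ends here.
Targets with no active source: positions 8 9 11 stay [-emphatic].
[+RTR] positions on the surface: 2 4 5 6 7.

b ṭ~ j i~ ṭ~ ṭ~ ṭ~ o l j l b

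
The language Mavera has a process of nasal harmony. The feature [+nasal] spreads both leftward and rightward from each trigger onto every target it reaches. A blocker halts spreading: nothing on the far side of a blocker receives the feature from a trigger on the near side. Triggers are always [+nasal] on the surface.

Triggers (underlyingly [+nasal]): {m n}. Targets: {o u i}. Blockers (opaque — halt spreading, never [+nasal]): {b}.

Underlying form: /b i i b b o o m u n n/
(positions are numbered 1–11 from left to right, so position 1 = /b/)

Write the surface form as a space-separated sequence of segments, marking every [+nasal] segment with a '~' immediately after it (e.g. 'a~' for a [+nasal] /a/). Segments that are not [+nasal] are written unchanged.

b i i b b o~ o~ m~ u~ n~ n~

From /m/ at 8 rightward: 9 /u/ → [+nasal]; 10 /n/ is itself a trigger — this domain ends here.
From /m/ at 8 leftward: 7 /o/ → [+nasal]; 6 /o/ → [+nasal]; 5 /b/ blocks.
From /n/ at 10 rightward: 11 /n/ is itself a trigger — this domain ends here.
From /n/ at 10 leftward: 9 /u/ → [+nasal]; 8 /m/ is itself a trigger — this domain ends here.
From /n/ at 11 rightward: word edge.
From /n/ at 11 leftward: 10 /n/ is itself a trigger — this domain ends here.
Targets with no active source: positions 2 3 stay [-nasal].
[+nasal] positions on the surface: 6 7 8 9 10 11.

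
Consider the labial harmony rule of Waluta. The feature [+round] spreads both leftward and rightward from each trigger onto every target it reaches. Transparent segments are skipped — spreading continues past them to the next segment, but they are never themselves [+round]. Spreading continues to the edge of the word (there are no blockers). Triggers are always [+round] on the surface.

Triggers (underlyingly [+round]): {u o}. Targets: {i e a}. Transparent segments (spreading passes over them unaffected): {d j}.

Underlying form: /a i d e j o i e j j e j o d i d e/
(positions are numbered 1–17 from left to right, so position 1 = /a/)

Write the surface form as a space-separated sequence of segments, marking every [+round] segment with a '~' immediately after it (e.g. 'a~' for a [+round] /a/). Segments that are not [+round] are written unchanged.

a~ i~ d e~ j o~ i~ e~ j j e~ j o~ d i~ d e~

From /o/ at 6 rightward: 7 /i/ → [+round]; 8 /e/ → [+round]; 9 /j/ transparent; 10 /j/ transparent; 11 /e/ → [+round]; 12 /j/ transparent; 13 /o/ is itself a trigger — this domain ends here.
From /o/ at 6 leftward: 5 /j/ transparent; 4 /e/ → [+round]; 3 /d/ transparent; 2 /i/ → [+round]; 1 /a/ → [+round]; word edge.
From /o/ at 13 rightward: 14 /d/ transparent; 15 /i/ → [+round]; 16 /d/ transparent; 17 /e/ → [+round]; word edge.
From /o/ at 13 leftward: 12 /j/ transparent; 11 /e/ → [+round]; 10 /j/ transparent; 9 /j/ transparent; 8 /e/ → [+round]; 7 /i/ → [+round]; 6 /o/ is itself a trigger — this domain ends here.
[+round] positions on the surface: 1 2 4 6 7 8 11 13 15 17.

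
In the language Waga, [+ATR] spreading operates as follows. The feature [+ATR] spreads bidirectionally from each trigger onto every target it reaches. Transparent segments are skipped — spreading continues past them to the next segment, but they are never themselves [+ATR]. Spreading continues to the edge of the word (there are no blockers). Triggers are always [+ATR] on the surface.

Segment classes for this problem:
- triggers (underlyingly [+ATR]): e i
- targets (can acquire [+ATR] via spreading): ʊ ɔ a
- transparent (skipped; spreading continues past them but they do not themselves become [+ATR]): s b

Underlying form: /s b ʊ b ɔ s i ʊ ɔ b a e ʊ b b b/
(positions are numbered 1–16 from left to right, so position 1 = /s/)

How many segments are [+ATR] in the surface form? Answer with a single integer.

8

From /i/ at 7 rightward: 8 /ʊ/ → [+ATR]; 9 /ɔ/ → [+ATR]; 10 /b/ transparent; 11 /a/ → [+ATR]; 12 /e/ is itself a trigger — this domain ends here.
From /i/ at 7 leftward: 6 /s/ transparent; 5 /ɔ/ → [+ATR]; 4 /b/ transparent; 3 /ʊ/ → [+ATR]; 2 /b/ transparent; 1 /s/ transparent; word edge.
From /e/ at 12 rightward: 13 /ʊ/ → [+ATR]; 14 /b/ transparent; 15 /b/ transparent; 16 /b/ transparent; word edge.
From /e/ at 12 leftward: 11 /a/ → [+ATR]; 10 /b/ transparent; 9 /ɔ/ → [+ATR]; 8 /ʊ/ → [+ATR]; 7 /i/ is itself a trigger — this domain ends here.
[+ATR] positions on the surface: 3 5 7 8 9 11 12 13.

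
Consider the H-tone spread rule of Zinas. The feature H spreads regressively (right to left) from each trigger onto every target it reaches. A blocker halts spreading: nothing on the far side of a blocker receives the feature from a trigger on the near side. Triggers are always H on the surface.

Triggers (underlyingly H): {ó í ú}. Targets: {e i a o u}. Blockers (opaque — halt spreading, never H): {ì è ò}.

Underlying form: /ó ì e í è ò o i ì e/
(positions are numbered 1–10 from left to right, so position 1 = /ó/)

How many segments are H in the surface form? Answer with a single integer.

3

From /ó/ at 1 leftward: word edge.
From /í/ at 4 leftward: 3 /e/ → H; 2 /ì/ blocks.
Targets with no active source: positions 7 8 10 stay [-high tone].
H positions on the surface: 1 3 4.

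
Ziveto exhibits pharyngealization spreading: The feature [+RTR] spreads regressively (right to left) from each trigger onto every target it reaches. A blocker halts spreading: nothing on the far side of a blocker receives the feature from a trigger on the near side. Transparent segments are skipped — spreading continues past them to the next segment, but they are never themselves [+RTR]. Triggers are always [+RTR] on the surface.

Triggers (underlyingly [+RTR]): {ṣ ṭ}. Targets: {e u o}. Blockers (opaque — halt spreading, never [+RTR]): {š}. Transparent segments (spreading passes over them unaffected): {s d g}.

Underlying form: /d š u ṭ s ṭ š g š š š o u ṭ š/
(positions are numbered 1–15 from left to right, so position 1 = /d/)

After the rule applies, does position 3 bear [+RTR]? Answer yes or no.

yes

From /ṭ/ at 4 leftward: 3 /u/ → [+RTR]; 2 /š/ blocks.
From /ṭ/ at 6 leftward: 5 /s/ transparent; 4 /ṭ/ is itself a trigger — this domain ends here.
From /ṭ/ at 14 leftward: 13 /u/ → [+RTR]; 12 /o/ → [+RTR]; 11 /š/ blocks.
[+RTR] positions on the surface: 3 4 6 12 13 14.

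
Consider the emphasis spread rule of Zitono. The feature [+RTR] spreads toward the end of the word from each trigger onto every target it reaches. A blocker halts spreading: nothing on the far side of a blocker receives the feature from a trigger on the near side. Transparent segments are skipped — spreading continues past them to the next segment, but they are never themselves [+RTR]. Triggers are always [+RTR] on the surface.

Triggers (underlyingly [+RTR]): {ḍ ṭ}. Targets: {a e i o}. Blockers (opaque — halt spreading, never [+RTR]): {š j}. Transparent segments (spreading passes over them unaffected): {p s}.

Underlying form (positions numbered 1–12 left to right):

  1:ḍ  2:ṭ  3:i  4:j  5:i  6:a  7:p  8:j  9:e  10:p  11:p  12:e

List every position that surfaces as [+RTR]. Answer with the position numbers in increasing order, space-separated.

1 2 3

From /ḍ/ at 1 rightward: 2 /ṭ/ is itself a trigger — this domain ends here.
From /ṭ/ at 2 rightward: 3 /i/ → [+RTR]; 4 /j/ blocks.
Targets with no active source: positions 5 6 9 12 stay [-emphatic].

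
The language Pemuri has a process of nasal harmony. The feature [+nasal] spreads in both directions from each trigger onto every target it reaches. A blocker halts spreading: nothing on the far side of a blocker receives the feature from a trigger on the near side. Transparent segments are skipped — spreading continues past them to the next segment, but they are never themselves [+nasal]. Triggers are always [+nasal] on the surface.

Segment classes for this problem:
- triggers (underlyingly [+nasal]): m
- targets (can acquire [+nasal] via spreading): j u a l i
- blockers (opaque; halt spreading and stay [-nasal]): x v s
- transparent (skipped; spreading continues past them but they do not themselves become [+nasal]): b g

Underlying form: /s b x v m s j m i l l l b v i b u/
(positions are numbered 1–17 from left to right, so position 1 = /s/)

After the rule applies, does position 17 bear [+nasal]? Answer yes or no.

no

From /m/ at 5 rightward: 6 /s/ blocks.
From /m/ at 5 leftward: 4 /v/ blocks.
From /m/ at 8 rightward: 9 /i/ → [+nasal]; 10 /l/ → [+nasal]; 11 /l/ → [+nasal]; 12 /l/ → [+nasal]; 13 /b/ transparent; 14 /v/ blocks.
From /m/ at 8 leftward: 7 /j/ → [+nasal]; 6 /s/ blocks.
Targets with no active source: positions 15 17 stay [-nasal].
[+nasal] positions on the surface: 5 7 8 9 10 11 12.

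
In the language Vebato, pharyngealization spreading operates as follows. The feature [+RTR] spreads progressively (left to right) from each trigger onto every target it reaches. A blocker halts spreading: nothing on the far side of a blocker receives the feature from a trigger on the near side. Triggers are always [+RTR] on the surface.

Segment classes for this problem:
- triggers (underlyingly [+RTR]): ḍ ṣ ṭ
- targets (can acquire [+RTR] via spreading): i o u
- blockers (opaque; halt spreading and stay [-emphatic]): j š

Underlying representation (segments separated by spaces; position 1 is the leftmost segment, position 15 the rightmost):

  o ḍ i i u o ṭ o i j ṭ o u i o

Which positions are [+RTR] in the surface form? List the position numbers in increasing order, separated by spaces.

2 3 4 5 6 7 8 9 11 12 13 14 15

From /ḍ/ at 2 rightward: 3 /i/ → [+RTR]; 4 /i/ → [+RTR]; 5 /u/ → [+RTR]; 6 /o/ → [+RTR]; 7 /ṭ/ is itself a trigger — this domain ends here.
From /ṭ/ at 7 rightward: 8 /o/ → [+RTR]; 9 /i/ → [+RTR]; 10 /j/ blocks.
From /ṭ/ at 11 rightward: 12 /o/ → [+RTR]; 13 /u/ → [+RTR]; 14 /i/ → [+RTR]; 15 /o/ → [+RTR]; word edge.
Target with no active source: position 1 stays [-emphatic].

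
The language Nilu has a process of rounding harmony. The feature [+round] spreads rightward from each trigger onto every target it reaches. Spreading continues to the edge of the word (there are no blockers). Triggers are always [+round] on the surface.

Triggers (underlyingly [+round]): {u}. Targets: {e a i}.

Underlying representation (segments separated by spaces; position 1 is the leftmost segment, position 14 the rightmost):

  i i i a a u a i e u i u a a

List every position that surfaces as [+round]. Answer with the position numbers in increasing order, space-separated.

6 7 8 9 10 11 12 13 14

From /u/ at 6 rightward: 7 /a/ → [+round]; 8 /i/ → [+round]; 9 /e/ → [+round]; 10 /u/ is itself a trigger — this domain ends here.
From /u/ at 10 rightward: 11 /i/ → [+round]; 12 /u/ is itself a trigger — this domain ends here.
From /u/ at 12 rightward: 13 /a/ → [+round]; 14 /a/ → [+round]; word edge.
Targets with no active source: positions 1 2 3 4 5 stay [-round].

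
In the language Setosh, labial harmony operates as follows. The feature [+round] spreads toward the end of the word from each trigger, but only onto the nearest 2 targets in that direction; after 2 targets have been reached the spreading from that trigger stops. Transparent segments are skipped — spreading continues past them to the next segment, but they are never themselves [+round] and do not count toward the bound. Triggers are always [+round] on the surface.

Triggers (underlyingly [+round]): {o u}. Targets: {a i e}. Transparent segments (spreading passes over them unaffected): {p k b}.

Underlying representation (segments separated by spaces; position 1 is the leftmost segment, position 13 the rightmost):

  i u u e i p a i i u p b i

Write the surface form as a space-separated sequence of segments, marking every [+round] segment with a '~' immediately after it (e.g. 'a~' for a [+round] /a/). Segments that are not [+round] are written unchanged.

i u~ u~ e~ i~ p a i i u~ p b i~

From /u/ at 2 rightward: 3 /u/ is itself a trigger — this domain ends here.
From /u/ at 3 rightward: 4 /e/ → [+round]; 5 /i/ → [+round]; bound reached.
From /u/ at 10 rightward: 11 /p/ transparent; 12 /b/ transparent; 13 /i/ → [+round]; word edge.
Targets with no active source: positions 1 7 8 9 stay [-round].
[+round] positions on the surface: 2 3 4 5 10 13.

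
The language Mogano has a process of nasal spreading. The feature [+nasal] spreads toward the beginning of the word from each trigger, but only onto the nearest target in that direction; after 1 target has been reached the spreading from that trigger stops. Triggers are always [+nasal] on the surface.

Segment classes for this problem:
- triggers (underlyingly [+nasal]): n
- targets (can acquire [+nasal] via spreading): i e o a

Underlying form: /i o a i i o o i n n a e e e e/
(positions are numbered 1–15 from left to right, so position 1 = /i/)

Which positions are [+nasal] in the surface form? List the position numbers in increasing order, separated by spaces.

8 9 10

From /n/ at 9 leftward: 8 /i/ → [+nasal]; bound reached.
From /n/ at 10 leftward: 9 /n/ is itself a trigger — this domain ends here.
Targets with no active source: positions 1 2 3 4 5 6 7 11 12 13 14 15 stay [-nasal].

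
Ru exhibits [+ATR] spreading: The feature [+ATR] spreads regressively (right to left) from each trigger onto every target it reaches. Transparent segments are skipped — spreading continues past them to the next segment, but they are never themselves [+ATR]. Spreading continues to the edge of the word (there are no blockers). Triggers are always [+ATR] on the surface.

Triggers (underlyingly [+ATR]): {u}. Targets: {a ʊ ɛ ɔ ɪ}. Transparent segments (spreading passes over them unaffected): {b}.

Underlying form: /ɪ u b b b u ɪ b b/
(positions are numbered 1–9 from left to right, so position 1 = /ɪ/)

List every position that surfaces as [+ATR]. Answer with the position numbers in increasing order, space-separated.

From /u/ at 2 leftward: 1 /ɪ/ → [+ATR]; word edge.
From /u/ at 6 leftward: 5 /b/ transparent; 4 /b/ transparent; 3 /b/ transparent; 2 /u/ is itself a trigger — this domain ends here.
Target with no active source: position 7 stays [-ATR].

1 2 6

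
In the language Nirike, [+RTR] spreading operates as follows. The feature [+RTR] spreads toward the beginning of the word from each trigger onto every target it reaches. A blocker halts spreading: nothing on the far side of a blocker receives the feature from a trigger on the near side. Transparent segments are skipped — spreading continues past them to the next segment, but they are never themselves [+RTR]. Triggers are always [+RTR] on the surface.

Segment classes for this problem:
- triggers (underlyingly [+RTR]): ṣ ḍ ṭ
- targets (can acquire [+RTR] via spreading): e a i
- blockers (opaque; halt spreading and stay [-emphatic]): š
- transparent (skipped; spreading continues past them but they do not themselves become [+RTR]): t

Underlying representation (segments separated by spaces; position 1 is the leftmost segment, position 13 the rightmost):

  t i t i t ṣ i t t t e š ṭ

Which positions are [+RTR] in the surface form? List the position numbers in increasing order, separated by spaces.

2 4 6 13

From /ṣ/ at 6 leftward: 5 /t/ transparent; 4 /i/ → [+RTR]; 3 /t/ transparent; 2 /i/ → [+RTR]; 1 /t/ transparent; word edge.
From /ṭ/ at 13 leftward: 12 /š/ blocks.
Targets with no active source: positions 7 11 stay [-emphatic].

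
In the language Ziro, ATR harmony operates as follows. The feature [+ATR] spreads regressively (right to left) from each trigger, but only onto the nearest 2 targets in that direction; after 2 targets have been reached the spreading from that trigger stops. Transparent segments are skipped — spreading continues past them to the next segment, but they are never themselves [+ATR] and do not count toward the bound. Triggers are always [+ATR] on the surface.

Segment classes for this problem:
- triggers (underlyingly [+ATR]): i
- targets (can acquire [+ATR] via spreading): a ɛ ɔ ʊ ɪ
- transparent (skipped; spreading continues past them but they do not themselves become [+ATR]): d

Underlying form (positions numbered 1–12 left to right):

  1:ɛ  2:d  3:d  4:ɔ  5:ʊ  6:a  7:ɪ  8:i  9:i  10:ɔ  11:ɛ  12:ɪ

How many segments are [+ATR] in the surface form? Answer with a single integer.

4

From /i/ at 8 leftward: 7 /ɪ/ → [+ATR]; 6 /a/ → [+ATR]; bound reached.
From /i/ at 9 leftward: 8 /i/ is itself a trigger — this domain ends here.
Targets with no active source: positions 1 4 5 10 11 12 stay [-ATR].
[+ATR] positions on the surface: 6 7 8 9.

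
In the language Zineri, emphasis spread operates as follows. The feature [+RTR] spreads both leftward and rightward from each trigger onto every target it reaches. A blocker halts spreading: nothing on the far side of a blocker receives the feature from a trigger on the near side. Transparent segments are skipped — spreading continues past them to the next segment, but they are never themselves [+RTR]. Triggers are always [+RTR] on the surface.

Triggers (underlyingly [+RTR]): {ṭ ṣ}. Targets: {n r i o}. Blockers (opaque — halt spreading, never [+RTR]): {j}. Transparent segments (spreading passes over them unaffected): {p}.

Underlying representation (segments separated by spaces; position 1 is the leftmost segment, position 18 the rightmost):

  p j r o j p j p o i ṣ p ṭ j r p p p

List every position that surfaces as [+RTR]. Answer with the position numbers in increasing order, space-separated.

9 10 11 13

From /ṣ/ at 11 rightward: 12 /p/ transparent; 13 /ṭ/ is itself a trigger — this domain ends here.
From /ṣ/ at 11 leftward: 10 /i/ → [+RTR]; 9 /o/ → [+RTR]; 8 /p/ transparent; 7 /j/ blocks.
From /ṭ/ at 13 rightward: 14 /j/ blocks.
From /ṭ/ at 13 leftward: 12 /p/ transparent; 11 /ṣ/ is itself a trigger — this domain ends here.
Targets with no active source: positions 3 4 15 stay [-emphatic].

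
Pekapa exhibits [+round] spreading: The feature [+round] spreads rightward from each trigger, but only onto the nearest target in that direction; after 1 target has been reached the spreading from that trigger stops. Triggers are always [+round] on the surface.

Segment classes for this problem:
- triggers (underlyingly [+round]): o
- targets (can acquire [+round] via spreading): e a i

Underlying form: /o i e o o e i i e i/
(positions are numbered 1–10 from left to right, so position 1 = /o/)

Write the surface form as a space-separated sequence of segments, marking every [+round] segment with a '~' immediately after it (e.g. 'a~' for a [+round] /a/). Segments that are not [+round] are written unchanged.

o~ i~ e o~ o~ e~ i i e i

From /o/ at 1 rightward: 2 /i/ → [+round]; bound reached.
From /o/ at 4 rightward: 5 /o/ is itself a trigger — this domain ends here.
From /o/ at 5 rightward: 6 /e/ → [+round]; bound reached.
Targets with no active source: positions 3 7 8 9 10 stay [-round].
[+round] positions on the surface: 1 2 4 5 6.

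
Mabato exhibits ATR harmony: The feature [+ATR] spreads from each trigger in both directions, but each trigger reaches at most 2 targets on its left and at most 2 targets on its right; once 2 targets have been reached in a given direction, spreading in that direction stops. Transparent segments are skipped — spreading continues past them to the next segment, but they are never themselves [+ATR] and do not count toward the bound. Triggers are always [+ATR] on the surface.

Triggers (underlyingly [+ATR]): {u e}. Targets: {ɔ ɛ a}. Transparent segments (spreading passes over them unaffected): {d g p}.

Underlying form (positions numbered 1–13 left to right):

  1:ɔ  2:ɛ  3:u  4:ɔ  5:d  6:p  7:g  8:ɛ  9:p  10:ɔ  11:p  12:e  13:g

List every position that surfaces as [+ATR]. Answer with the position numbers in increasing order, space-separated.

1 2 3 4 8 10 12

From /u/ at 3 rightward: 4 /ɔ/ → [+ATR]; 5 /d/ transparent; 6 /p/ transparent; 7 /g/ transparent; 8 /ɛ/ → [+ATR]; bound reached.
From /u/ at 3 leftward: 2 /ɛ/ → [+ATR]; 1 /ɔ/ → [+ATR]; bound reached.
From /e/ at 12 rightward: 13 /g/ transparent; word edge.
From /e/ at 12 leftward: 11 /p/ transparent; 10 /ɔ/ → [+ATR]; 9 /p/ transparent; 8 /ɛ/ → [+ATR]; bound reached.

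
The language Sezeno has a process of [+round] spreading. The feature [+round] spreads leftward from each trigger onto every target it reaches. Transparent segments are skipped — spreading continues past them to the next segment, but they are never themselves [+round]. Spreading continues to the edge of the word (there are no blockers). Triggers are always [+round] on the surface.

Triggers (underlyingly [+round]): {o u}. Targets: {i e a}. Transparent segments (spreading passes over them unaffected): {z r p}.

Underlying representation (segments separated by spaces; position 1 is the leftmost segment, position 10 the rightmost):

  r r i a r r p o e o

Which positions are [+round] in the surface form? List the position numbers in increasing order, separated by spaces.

From /o/ at 8 leftward: 7 /p/ transparent; 6 /r/ transparent; 5 /r/ transparent; 4 /a/ → [+round]; 3 /i/ → [+round]; 2 /r/ transparent; 1 /r/ transparent; word edge.
From /o/ at 10 leftward: 9 /e/ → [+round]; 8 /o/ is itself a trigger — this domain ends here.

3 4 8 9 10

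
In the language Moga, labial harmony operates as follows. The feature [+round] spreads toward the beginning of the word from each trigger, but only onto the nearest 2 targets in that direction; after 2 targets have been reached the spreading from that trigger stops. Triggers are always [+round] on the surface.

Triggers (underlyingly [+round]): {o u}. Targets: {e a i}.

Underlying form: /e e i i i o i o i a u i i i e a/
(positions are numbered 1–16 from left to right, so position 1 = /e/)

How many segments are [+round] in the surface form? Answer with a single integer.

8

From /o/ at 6 leftward: 5 /i/ → [+round]; 4 /i/ → [+round]; bound reached.
From /o/ at 8 leftward: 7 /i/ → [+round]; 6 /o/ is itself a trigger — this domain ends here.
From /u/ at 11 leftward: 10 /a/ → [+round]; 9 /i/ → [+round]; bound reached.
Targets with no active source: positions 1 2 3 12 13 14 15 16 stay [-round].
[+round] positions on the surface: 4 5 6 7 8 9 10 11.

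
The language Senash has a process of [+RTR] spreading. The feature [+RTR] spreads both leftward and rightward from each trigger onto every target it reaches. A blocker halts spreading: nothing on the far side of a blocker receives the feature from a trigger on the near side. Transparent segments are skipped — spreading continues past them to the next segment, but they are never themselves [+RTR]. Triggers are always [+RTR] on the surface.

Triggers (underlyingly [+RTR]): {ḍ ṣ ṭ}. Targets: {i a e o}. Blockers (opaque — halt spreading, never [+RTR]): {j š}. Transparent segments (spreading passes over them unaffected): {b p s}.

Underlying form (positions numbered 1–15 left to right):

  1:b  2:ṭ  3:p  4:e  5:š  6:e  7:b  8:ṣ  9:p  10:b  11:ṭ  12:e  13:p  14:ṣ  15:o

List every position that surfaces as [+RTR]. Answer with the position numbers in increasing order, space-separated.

2 4 6 8 11 12 14 15

From /ṭ/ at 2 rightward: 3 /p/ transparent; 4 /e/ → [+RTR]; 5 /š/ blocks.
From /ṭ/ at 2 leftward: 1 /b/ transparent; word edge.
From /ṣ/ at 8 rightward: 9 /p/ transparent; 10 /b/ transparent; 11 /ṭ/ is itself a trigger — this domain ends here.
From /ṣ/ at 8 leftward: 7 /b/ transparent; 6 /e/ → [+RTR]; 5 /š/ blocks.
From /ṭ/ at 11 rightward: 12 /e/ → [+RTR]; 13 /p/ transparent; 14 /ṣ/ is itself a trigger — this domain ends here.
From /ṭ/ at 11 leftward: 10 /b/ transparent; 9 /p/ transparent; 8 /ṣ/ is itself a trigger — this domain ends here.
From /ṣ/ at 14 rightward: 15 /o/ → [+RTR]; word edge.
From /ṣ/ at 14 leftward: 13 /p/ transparent; 12 /e/ → [+RTR]; 11 /ṭ/ is itself a trigger — this domain ends here.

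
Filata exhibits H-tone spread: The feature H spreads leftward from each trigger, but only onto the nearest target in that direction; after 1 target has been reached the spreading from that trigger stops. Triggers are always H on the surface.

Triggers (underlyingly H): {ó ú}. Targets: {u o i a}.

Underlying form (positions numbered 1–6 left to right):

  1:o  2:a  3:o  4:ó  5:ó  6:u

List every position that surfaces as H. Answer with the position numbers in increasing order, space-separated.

3 4 5

From /ó/ at 4 leftward: 3 /o/ → H; bound reached.
From /ó/ at 5 leftward: 4 /ó/ is itself a trigger — this domain ends here.
Targets with no active source: positions 1 2 6 stay [-high tone].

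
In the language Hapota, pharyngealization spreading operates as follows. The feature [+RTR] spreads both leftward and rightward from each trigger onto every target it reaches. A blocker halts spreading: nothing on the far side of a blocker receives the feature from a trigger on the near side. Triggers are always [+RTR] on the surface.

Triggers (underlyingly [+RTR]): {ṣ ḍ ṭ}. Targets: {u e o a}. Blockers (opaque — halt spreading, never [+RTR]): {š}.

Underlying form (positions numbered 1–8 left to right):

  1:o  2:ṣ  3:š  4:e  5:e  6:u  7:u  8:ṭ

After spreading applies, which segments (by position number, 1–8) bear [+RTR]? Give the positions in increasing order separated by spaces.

1 2 4 5 6 7 8

From /ṣ/ at 2 rightward: 3 /š/ blocks.
From /ṣ/ at 2 leftward: 1 /o/ → [+RTR]; word edge.
From /ṭ/ at 8 rightward: word edge.
From /ṭ/ at 8 leftward: 7 /u/ → [+RTR]; 6 /u/ → [+RTR]; 5 /e/ → [+RTR]; 4 /e/ → [+RTR]; 3 /š/ blocks.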